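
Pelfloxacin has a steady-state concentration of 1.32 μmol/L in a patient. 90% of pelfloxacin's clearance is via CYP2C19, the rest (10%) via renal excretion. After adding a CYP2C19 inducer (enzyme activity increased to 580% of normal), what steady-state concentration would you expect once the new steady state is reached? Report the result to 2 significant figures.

The CYP2C19 pathway (90% of clearance) increases to 5.8× activity: 0.9 × 5.8 = 5.22.
Non-CYP routes (10%) are unchanged.
New clearance relative to baseline: 5.22 + 0.1 = 5.32.
With dosing unchanged, steady-state concentration scales as 1/CL: 1.32 / 5.32 = 0.25 μmol/L.

0.25 μmol/L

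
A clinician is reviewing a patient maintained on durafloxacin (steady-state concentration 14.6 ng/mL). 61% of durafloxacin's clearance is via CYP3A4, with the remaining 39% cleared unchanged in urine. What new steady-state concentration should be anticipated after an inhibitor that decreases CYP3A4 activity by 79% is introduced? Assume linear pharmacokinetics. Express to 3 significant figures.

28.2 ng/mL

The CYP3A4 pathway (61% of clearance) drops to 0.21× activity: 0.61 × 0.21 = 0.1281.
The remaining 39% of clearance is unaffected.
Relative clearance = 0.1281 + 0.39 = 0.5181.
Steady-state concentration ∝ 1/CL, so new value = 14.6 / 0.5181 = 28.2 ng/mL.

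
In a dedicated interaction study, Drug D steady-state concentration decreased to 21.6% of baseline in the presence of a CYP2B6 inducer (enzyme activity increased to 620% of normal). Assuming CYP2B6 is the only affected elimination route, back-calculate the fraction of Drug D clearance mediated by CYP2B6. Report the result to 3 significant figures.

CL'/CL = 1 / 0.216 = 4.63
6.2·fm + (1 − fm) = 4.63
fm = (4.63 − 1) / (6.2 − 1) = 0.698

0.698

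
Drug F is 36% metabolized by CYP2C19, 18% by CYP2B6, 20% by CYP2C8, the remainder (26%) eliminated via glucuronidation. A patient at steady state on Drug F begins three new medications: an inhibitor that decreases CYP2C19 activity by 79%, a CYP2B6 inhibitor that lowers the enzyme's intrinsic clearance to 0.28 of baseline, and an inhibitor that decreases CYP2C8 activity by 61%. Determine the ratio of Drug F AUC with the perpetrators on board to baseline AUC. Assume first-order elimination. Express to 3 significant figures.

2.16

The CYP2C19 pathway (36% of clearance) is reduced to 0.21× activity: 0.36 × 0.21 = 0.0756.
The CYP2B6 pathway (18% of clearance) drops to 0.28× activity: 0.18 × 0.28 = 0.0504.
The CYP2C8 pathway (20% of clearance) drops to 0.39× activity: 0.2 × 0.39 = 0.078.
The remaining 26% of clearance is unaffected.
New clearance relative to baseline: 0.0756 + 0.0504 + 0.078 + 0.26 = 0.464.
AUC ∝ 1/CL: fold-change = 1 / 0.464 = 2.16.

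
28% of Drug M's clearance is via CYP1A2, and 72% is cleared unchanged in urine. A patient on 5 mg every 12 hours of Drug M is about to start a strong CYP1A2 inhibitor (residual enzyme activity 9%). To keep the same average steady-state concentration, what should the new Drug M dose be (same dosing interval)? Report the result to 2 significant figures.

3.7 mg

The CYP1A2 pathway (28% of clearance) falls to 0.09× activity: 0.28 × 0.09 = 0.0252.
The remaining 72% of clearance is unaffected.
Relative clearance = 0.0252 + 0.72 = 0.7452.
To maintain the same steady-state level, dose must scale with clearance: new dose = 5 × 0.7452 = 3.7 mg.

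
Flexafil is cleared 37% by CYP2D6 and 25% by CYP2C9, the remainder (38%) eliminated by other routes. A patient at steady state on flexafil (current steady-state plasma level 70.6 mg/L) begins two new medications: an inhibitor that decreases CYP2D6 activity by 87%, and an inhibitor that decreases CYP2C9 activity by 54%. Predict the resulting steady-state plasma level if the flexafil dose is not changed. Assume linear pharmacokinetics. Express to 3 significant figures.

130 mg/L

The CYP2D6 pathway (37% of clearance) is reduced to 0.13× activity: 0.37 × 0.13 = 0.0481.
The CYP2C9 pathway (25% of clearance) falls to 0.46× activity: 0.25 × 0.46 = 0.115.
The remaining 38% of clearance is unaffected.
Relative clearance = 0.0481 + 0.115 + 0.38 = 0.5431.
Dividing the baseline by the relative clearance: 70.6 / 0.5431 = 130 mg/L.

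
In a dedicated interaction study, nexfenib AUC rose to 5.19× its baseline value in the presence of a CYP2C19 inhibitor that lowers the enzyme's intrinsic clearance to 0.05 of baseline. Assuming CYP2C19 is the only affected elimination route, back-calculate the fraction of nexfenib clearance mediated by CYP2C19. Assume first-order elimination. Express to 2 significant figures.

0.85

Let x = fm,CYP2C19. Because AUC ∝ 1/CL, relative clearance fell to 1/5.19 = 0.1927.
Setting x·0.05 + (1 − x) = 0.1927 and solving: x = (0.1927 − 1)/(0.05 − 1) = 0.85.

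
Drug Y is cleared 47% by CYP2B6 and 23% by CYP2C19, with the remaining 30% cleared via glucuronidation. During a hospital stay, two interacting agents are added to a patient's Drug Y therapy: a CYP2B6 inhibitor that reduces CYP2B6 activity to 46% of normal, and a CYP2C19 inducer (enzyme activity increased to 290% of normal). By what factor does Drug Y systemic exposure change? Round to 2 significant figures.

The CYP2B6 pathway (47% of clearance) is reduced to 0.46× activity: 0.47 × 0.46 = 0.2162.
The CYP2C19 pathway (23% of clearance) increases to 2.9× activity: 0.23 × 2.9 = 0.667.
The remaining 30% of clearance is unaffected.
CL_new/CL_old = 0.2162 + 0.667 + 0.3 = 1.1832.
Systemic exposure ∝ 1/CL: fold-change = 1 / 1.1832 = 0.85.

0.85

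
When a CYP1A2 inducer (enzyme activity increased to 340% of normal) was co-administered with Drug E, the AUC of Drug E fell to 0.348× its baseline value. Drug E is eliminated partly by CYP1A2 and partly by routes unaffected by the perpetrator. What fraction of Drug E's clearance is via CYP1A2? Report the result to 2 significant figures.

0.78

CL'/CL = 1 / 0.348 = 2.874
3.4·fm + (1 − fm) = 2.874
fm = (2.874 − 1) / (3.4 − 1) = 0.78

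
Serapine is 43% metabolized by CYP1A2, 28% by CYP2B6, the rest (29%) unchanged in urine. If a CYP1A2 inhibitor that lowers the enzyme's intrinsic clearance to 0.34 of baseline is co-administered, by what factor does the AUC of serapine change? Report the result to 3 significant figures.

The CYP1A2 pathway (43% of clearance) falls to 0.34× activity: 0.43 × 0.34 = 0.1462.
CYP2B6 (28%) and the residual 29% are unaffected.
CL_new/CL_old = 0.1462 + 0.28 + 0.29 = 0.7162.
AUC is inversely proportional to clearance, so the fold-change is 1 / 0.7162 = 1.40.

1.40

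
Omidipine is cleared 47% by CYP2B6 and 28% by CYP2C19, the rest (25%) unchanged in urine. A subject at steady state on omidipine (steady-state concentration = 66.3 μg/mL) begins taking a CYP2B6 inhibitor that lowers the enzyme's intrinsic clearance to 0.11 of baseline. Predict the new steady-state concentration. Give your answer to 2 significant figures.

The CYP2B6 pathway (47% of clearance) drops to 0.11× activity: 0.47 × 0.11 = 0.0517.
CYP2C19 (28%) and the residual 25% are unaffected.
Relative clearance = 0.0517 + 0.28 + 0.25 = 0.5817.
Steady-state concentration ∝ 1/CL, so new value = 66.3 / 0.5817 = 1.1 × 10² μg/mL.

1.1 × 10² μg/mL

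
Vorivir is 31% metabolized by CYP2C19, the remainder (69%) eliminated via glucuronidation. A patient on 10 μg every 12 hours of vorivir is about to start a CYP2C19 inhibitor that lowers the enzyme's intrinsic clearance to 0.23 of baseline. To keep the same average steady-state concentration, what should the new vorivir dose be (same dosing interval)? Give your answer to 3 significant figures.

The CYP2C19 pathway (31% of clearance) drops to 0.23× activity: 0.31 × 0.23 = 0.0713.
Non-CYP routes (69%) are unchanged.
Relative clearance = 0.0713 + 0.69 = 0.7613.
To maintain the same steady-state level, dose must scale with clearance: new dose = 10 × 0.7613 = 7.61 μg.

7.61 μg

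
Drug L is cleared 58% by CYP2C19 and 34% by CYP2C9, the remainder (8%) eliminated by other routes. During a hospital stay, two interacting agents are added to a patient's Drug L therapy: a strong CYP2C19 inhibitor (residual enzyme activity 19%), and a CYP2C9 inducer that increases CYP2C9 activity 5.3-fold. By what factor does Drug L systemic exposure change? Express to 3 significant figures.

0.502

CYP2C19: 0.58 × 0.19 = 0.1102
CYP2C9: 0.34 × 5.3 = 1.802
Other: 0.08 (unchanged)
CL_new/CL_old = 0.1102 + 1.802 + 0.08 = 1.9922.
Net systemic exposure ratio = 1 / 1.9922 = 0.502.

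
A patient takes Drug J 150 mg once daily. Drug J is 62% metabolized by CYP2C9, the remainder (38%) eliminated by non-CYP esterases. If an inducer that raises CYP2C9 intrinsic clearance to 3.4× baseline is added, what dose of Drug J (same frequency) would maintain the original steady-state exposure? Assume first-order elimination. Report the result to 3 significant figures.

The CYP2C9 pathway (62% of clearance) rises to 3.4× activity: 0.62 × 3.4 = 2.108.
The remaining 38% of clearance is unaffected.
New clearance relative to baseline: 2.108 + 0.38 = 2.488.
Exposure is unchanged when dose changes in proportion to clearance. New dose = 150 mg × 2.488 = 373 mg.

373 mg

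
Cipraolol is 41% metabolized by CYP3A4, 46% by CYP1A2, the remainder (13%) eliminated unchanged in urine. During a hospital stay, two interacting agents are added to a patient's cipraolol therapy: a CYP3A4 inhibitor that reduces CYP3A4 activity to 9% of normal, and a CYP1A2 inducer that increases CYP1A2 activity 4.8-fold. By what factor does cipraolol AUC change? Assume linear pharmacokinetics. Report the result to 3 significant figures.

The CYP3A4 pathway (41% of clearance) is reduced to 0.09× activity: 0.41 × 0.09 = 0.0369.
The CYP1A2 pathway (46% of clearance) increases to 4.8× activity: 0.46 × 4.8 = 2.208.
Non-CYP routes (13%) are unchanged.
CL_new/CL_old = 0.0369 + 2.208 + 0.13 = 2.3749.
Net AUC ratio = 1 / 2.3749 = 0.421.

0.421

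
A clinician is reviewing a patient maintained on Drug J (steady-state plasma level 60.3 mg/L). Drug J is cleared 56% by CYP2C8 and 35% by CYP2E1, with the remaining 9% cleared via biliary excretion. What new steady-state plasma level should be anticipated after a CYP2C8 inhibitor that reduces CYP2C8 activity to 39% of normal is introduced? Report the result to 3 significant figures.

CYP2C8: 0.56 × 0.39 = 0.2184
CYP2E1: 0.35 (unchanged)
Other: 0.09 (unchanged)
New clearance relative to baseline: 0.2184 + 0.35 + 0.09 = 0.6584.
Steady-state plasma level ∝ 1/CL, so new value = 60.3 / 0.6584 = 91.6 mg/L.

91.6 mg/L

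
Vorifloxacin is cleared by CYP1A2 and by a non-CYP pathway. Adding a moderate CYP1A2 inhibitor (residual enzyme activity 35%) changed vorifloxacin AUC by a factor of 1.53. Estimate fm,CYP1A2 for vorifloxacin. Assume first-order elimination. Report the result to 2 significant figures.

0.53

CL'/CL = 1 / 1.53 = 0.6536
0.35·fm + (1 − fm) = 0.6536
fm = (0.6536 − 1) / (0.35 − 1) = 0.53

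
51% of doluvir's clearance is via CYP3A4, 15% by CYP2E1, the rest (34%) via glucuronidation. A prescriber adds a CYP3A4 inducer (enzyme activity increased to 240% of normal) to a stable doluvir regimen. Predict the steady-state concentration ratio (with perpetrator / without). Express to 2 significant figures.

The CYP3A4 pathway (51% of clearance) is boosted to 2.4× activity: 0.51 × 2.4 = 1.224.
CYP2E1 (15%) and the residual 34% are unaffected.
New clearance relative to baseline: 1.224 + 0.15 + 0.34 = 1.714.
Since steady-state concentration ∝ 1/CL, the ratio is 1 / 1.714 = 0.58.

0.58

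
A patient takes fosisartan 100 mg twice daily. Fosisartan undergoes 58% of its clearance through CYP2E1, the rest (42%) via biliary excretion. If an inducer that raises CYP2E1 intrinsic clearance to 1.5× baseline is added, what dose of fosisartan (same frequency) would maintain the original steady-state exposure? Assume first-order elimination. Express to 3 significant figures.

129 mg

The CYP2E1 pathway (58% of clearance) is boosted to 1.5× activity: 0.58 × 1.5 = 0.87.
Non-CYP routes (42%) are unchanged.
Relative clearance = 0.87 + 0.42 = 1.29.
Css,avg = (dose rate)/CL, so holding Css fixed requires dose ∝ CL: 100 × 1.29 = 129 mg.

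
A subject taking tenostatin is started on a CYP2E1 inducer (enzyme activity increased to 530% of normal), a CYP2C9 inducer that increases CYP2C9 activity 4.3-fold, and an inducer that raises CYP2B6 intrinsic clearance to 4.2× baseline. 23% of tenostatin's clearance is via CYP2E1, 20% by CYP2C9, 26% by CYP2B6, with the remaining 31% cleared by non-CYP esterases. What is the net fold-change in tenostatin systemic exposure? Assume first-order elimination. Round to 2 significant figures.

The CYP2E1 pathway (23% of clearance) is boosted to 5.3× activity: 0.23 × 5.3 = 1.219.
The CYP2C9 pathway (20% of clearance) increases to 4.3× activity: 0.2 × 4.3 = 0.86.
The CYP2B6 pathway (26% of clearance) rises to 4.2× activity: 0.26 × 4.2 = 1.092.
The remaining 31% of clearance is unaffected.
CL_new/CL_old = 1.219 + 0.86 + 1.092 + 0.31 = 3.481.
Because systemic exposure varies inversely with clearance, the combined effect is 1 / 3.481 = 0.29.

0.29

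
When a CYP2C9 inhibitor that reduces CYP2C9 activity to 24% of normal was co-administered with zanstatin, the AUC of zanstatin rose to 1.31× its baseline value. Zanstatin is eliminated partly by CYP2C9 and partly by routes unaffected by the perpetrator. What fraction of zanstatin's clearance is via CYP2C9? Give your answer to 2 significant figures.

Call the CYP2C9 fraction fm. After the interaction, CL_new/CL_old = fm × 0.24 + (1 − fm).
AUC ratio = 1 / (new CL fraction), so new CL fraction = 1 / 1.31 = 0.7634.
fm × 0.24 + 1 − fm = 0.7634  ⇒  fm × (0.24 − 1) = −0.2366  ⇒  fm = 0.31.

0.31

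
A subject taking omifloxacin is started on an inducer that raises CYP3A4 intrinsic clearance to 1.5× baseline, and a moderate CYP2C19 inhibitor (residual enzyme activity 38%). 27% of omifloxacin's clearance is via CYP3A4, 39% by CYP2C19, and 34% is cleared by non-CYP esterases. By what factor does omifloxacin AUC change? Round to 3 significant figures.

1.12

The CYP3A4 pathway (27% of clearance) rises to 1.5× activity: 0.27 × 1.5 = 0.405.
The CYP2C19 pathway (39% of clearance) falls to 0.38× activity: 0.39 × 0.38 = 0.1482.
Non-CYP routes (34%) are unchanged.
CL_new/CL_old = 0.405 + 0.1482 + 0.34 = 0.8932.
Net AUC ratio = 1 / 0.8932 = 1.12.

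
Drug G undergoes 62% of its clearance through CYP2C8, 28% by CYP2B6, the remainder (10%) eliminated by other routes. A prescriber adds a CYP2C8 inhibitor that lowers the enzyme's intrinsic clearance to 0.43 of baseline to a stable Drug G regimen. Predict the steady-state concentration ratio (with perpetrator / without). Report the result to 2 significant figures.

The CYP2C8 pathway (62% of clearance) drops to 0.43× activity: 0.62 × 0.43 = 0.2666.
CYP2B6 (28%) and the residual 10% are unaffected.
CL_new/CL_old = 0.2666 + 0.28 + 0.1 = 0.6466.
Since steady-state concentration ∝ 1/CL, the ratio is 1 / 0.6466 = 1.5.

1.5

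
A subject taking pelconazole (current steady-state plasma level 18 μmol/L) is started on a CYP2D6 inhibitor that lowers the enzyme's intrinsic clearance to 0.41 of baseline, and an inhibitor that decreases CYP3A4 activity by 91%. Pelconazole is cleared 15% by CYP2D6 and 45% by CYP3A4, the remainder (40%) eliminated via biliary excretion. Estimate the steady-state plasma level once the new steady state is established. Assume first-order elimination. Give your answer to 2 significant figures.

36 μmol/L

CYP2D6: 0.15 × 0.41 = 0.0615
CYP3A4: 0.45 × 0.09 = 0.0405
Other: 0.4 (unchanged)
New clearance relative to baseline: 0.0615 + 0.0405 + 0.4 = 0.502.
New steady-state plasma level = 18 / 0.502 = 36 μmol/L (concentration scales inversely with clearance).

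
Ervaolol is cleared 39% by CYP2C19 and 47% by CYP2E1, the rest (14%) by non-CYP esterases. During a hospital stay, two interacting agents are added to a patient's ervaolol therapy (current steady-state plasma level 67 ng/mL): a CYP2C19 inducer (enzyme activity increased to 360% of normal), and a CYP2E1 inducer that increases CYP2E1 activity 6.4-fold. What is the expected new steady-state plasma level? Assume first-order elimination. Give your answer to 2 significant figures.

The CYP2C19 pathway (39% of clearance) increases to 3.6× activity: 0.39 × 3.6 = 1.404.
The CYP2E1 pathway (47% of clearance) rises to 6.4× activity: 0.47 × 6.4 = 3.008.
The remaining 14% of clearance is unaffected.
Relative clearance = 1.404 + 3.008 + 0.14 = 4.552.
Dividing the baseline by the relative clearance: 67 / 4.552 = 15 ng/mL.

15 ng/mL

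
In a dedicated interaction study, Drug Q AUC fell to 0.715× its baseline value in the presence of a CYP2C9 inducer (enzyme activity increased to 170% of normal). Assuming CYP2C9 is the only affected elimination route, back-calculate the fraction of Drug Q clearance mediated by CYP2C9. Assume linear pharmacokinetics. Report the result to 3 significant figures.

Write x for the fraction cleared via CYP2C9. The observed AUC change means clearance rose to 1/0.715 = 1.399 of baseline.
Setting x·1.7 + (1 − x) = 1.399 and solving: x = (1.399 − 1)/(1.7 − 1) = 0.569.

0.569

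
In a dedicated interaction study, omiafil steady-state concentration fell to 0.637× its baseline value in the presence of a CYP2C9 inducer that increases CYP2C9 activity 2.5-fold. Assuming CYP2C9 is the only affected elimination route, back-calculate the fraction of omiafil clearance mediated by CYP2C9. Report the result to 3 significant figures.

Let fm be the CYP2C9 fraction. New clearance relative to baseline = fm × 2.5 + (1 − fm).
Steady-state concentration ratio = 1 / (new CL fraction), so new CL fraction = 1 / 0.637 = 1.57.
fm × 2.5 + 1 − fm = 1.57  ⇒  fm × (2.5 − 1) = 0.5699  ⇒  fm = 0.380.

0.380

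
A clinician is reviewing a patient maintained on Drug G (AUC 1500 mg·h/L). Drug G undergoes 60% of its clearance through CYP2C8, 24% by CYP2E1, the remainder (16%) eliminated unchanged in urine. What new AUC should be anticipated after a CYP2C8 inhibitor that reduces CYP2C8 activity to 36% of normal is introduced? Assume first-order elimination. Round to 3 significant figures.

2.44 × 10³ mg·h/L

The CYP2C8 pathway (60% of clearance) is reduced to 0.36× activity: 0.6 × 0.36 = 0.216.
CYP2E1 (24%) and the residual 16% are unaffected.
Relative clearance = 0.216 + 0.24 + 0.16 = 0.616.
AUC ∝ 1/CL, so new value = 1500 / 0.616 = 2.44 × 10³ mg·h/L.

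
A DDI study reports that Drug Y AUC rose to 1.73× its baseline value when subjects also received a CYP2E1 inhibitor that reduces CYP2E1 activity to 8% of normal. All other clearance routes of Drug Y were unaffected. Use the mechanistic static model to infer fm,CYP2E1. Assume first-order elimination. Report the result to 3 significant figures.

0.459

Write x for the fraction cleared via CYP2E1. The observed AUC change means clearance fell to 1/1.73 = 0.578 of baseline.
Only the CYP2E1 route changed, so 0.578 = x·0.08 + (1 − x), giving x = 0.459.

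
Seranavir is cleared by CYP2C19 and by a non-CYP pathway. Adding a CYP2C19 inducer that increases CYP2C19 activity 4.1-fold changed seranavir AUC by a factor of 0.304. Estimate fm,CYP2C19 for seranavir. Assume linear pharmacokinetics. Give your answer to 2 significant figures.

0.74

CL'/CL = 1 / 0.304 = 3.289
4.1·fm + (1 − fm) = 3.289
fm = (3.289 − 1) / (4.1 − 1) = 0.74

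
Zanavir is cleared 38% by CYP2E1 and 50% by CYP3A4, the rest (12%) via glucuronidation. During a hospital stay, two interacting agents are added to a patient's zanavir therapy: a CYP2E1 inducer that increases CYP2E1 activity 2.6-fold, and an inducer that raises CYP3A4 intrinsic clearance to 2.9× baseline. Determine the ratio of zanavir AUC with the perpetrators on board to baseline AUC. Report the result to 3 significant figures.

CYP2E1: 0.38 × 2.6 = 0.988
CYP3A4: 0.5 × 2.9 = 1.45
Other: 0.12 (unchanged)
New clearance relative to baseline: 0.988 + 1.45 + 0.12 = 2.558.
Because AUC varies inversely with clearance, the combined effect is 1 / 2.558 = 0.391.

0.391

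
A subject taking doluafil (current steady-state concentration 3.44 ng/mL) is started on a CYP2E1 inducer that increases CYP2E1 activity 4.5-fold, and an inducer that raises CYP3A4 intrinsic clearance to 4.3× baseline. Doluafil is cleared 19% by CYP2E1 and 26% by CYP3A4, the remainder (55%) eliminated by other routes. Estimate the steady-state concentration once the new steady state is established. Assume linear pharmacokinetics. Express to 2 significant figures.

1.4 ng/mL

The CYP2E1 pathway (19% of clearance) rises to 4.5× activity: 0.19 × 4.5 = 0.855.
The CYP3A4 pathway (26% of clearance) rises to 4.3× activity: 0.26 × 4.3 = 1.118.
Non-CYP routes (55%) are unchanged.
New clearance relative to baseline: 0.855 + 1.118 + 0.55 = 2.523.
Dividing the baseline by the relative clearance: 3.44 / 2.523 = 1.4 ng/mL.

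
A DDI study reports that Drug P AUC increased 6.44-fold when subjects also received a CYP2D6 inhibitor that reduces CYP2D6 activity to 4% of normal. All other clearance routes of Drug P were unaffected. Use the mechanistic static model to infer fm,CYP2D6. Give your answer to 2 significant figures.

Call the CYP2D6 fraction fm. After the interaction, CL_new/CL_old = fm × 0.04 + (1 − fm).
AUC ratio = 1 / (new CL fraction), so new CL fraction = 1 / 6.44 = 0.1553.
fm × 0.04 + 1 − fm = 0.1553  ⇒  fm × (0.04 − 1) = −0.8447  ⇒  fm = 0.88.

0.88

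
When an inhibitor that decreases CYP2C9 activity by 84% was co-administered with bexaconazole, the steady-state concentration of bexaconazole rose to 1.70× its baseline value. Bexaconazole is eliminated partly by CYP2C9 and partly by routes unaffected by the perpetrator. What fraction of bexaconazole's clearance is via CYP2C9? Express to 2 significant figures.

0.49

Call the CYP2C9 fraction fm. After the interaction, CL_new/CL_old = fm × 0.16 + (1 − fm).
Steady-state concentration ratio = 1 / (new CL fraction), so new CL fraction = 1 / 1.70 = 0.5882.
fm × 0.16 + 1 − fm = 0.5882  ⇒  fm × (0.16 − 1) = −0.4118  ⇒  fm = 0.49.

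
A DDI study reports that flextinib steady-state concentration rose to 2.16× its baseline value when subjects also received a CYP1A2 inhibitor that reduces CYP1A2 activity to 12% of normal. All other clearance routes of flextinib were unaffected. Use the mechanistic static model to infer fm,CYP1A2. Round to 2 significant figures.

Let x = fm,CYP1A2. Because steady-state concentration ∝ 1/CL, relative clearance fell to 1/2.16 = 0.463.
Only the CYP1A2 route changed, so 0.463 = x·0.12 + (1 − x), giving x = 0.61.

0.61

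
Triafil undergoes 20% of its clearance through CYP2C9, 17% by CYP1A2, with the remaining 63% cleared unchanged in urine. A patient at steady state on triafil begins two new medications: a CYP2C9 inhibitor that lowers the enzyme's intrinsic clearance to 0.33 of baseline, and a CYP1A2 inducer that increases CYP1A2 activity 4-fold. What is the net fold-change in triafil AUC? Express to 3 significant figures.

The CYP2C9 pathway (20% of clearance) falls to 0.33× activity: 0.2 × 0.33 = 0.066.
The CYP1A2 pathway (17% of clearance) rises to 4× activity: 0.17 × 4 = 0.68.
The remaining 63% of clearance is unaffected.
CL_new/CL_old = 0.066 + 0.68 + 0.63 = 1.376.
Because AUC varies inversely with clearance, the combined effect is 1 / 1.376 = 0.727.

0.727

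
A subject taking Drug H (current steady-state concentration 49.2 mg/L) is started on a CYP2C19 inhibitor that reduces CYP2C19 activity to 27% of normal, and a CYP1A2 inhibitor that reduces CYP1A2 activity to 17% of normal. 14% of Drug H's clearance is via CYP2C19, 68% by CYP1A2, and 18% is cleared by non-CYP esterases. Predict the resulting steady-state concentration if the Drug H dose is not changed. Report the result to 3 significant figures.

The CYP2C19 pathway (14% of clearance) drops to 0.27× activity: 0.14 × 0.27 = 0.0378.
The CYP1A2 pathway (68% of clearance) falls to 0.17× activity: 0.68 × 0.17 = 0.1156.
The remaining 18% of clearance is unaffected.
Relative clearance = 0.0378 + 0.1156 + 0.18 = 0.3334.
New steady-state concentration = 49.2 / 0.3334 = 148 mg/L (concentration scales inversely with clearance).

148 mg/L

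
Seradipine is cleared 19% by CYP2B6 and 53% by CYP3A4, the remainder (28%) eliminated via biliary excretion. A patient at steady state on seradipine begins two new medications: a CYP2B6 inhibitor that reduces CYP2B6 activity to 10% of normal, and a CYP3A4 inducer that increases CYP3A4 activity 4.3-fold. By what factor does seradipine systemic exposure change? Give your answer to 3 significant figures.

0.388

CYP2B6: 0.19 × 0.1 = 0.019
CYP3A4: 0.53 × 4.3 = 2.279
Other: 0.28 (unchanged)
Relative clearance = 0.019 + 2.279 + 0.28 = 2.578.
Because systemic exposure varies inversely with clearance, the combined effect is 1 / 2.578 = 0.388.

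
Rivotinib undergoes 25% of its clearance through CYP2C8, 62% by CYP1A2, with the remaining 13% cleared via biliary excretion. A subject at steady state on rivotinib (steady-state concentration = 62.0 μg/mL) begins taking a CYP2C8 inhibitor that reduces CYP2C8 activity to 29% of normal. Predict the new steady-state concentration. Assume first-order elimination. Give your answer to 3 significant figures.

75.4 μg/mL

The CYP2C8 pathway (25% of clearance) falls to 0.29× activity: 0.25 × 0.29 = 0.0725.
CYP1A2 (62%) and the residual 13% are unaffected.
CL_new/CL_old = 0.0725 + 0.62 + 0.13 = 0.8225.
With dosing unchanged, steady-state concentration scales as 1/CL: 62.0 / 0.8225 = 75.4 μg/mL.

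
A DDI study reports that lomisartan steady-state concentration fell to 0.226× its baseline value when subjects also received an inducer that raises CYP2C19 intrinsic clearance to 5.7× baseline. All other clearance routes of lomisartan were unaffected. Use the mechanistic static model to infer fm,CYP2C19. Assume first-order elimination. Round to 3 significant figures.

0.729

CL'/CL = 1 / 0.226 = 4.425
5.7·fm + (1 − fm) = 4.425
fm = (4.425 − 1) / (5.7 − 1) = 0.729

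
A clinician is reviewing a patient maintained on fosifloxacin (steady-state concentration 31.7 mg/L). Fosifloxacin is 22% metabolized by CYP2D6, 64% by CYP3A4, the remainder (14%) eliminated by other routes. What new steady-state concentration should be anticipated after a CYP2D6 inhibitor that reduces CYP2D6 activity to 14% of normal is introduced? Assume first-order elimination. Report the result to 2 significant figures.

39 mg/L

CYP2D6: 0.22 × 0.14 = 0.0308
CYP3A4: 0.64 (unchanged)
Other: 0.14 (unchanged)
CL_new/CL_old = 0.0308 + 0.64 + 0.14 = 0.8108.
New steady-state concentration = baseline ÷ relative clearance = 31.7 / 0.8108 = 39 mg/L.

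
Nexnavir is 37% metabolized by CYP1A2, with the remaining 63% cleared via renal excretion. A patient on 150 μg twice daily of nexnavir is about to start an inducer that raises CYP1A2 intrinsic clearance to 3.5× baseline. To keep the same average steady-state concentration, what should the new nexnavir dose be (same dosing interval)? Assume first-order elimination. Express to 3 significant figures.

289 μg

The CYP1A2 pathway (37% of clearance) rises to 3.5× activity: 0.37 × 3.5 = 1.295.
Non-CYP routes (63%) are unchanged.
Relative clearance = 1.295 + 0.63 = 1.925.
Css,avg = (dose rate)/CL, so holding Css fixed requires dose ∝ CL: 150 × 1.925 = 289 μg.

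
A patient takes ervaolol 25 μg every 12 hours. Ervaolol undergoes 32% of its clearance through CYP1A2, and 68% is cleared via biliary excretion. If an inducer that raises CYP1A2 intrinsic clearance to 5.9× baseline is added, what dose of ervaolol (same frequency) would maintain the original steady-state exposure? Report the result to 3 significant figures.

CYP1A2: 0.32 × 5.9 = 1.888
Other: 0.68 (unchanged)
Relative clearance = 1.888 + 0.68 = 2.568.
Exposure is unchanged when dose changes in proportion to clearance. New dose = 25 μg × 2.568 = 64.2 μg.

64.2 μg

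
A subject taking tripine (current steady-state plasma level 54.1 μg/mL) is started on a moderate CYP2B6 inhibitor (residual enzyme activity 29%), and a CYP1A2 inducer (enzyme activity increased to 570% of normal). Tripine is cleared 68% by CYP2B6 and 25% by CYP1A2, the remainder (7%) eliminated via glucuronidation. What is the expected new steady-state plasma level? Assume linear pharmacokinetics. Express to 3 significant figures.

32.0 μg/mL

The CYP2B6 pathway (68% of clearance) is reduced to 0.29× activity: 0.68 × 0.29 = 0.1972.
The CYP1A2 pathway (25% of clearance) is boosted to 5.7× activity: 0.25 × 5.7 = 1.425.
The remaining 7% of clearance is unaffected.
Relative clearance = 0.1972 + 1.425 + 0.07 = 1.6922.
New steady-state plasma level = 54.1 / 1.6922 = 32.0 μg/mL (concentration scales inversely with clearance).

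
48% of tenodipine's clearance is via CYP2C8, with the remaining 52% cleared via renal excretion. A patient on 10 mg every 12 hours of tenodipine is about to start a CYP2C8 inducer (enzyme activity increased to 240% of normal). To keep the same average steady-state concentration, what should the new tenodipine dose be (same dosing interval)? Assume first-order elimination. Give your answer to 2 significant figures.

The CYP2C8 pathway (48% of clearance) is boosted to 2.4× activity: 0.48 × 2.4 = 1.152.
The remaining 52% of clearance is unaffected.
New clearance relative to baseline: 1.152 + 0.52 = 1.672.
Exposure is unchanged when dose changes in proportion to clearance. New dose = 10 mg × 1.672 = 17 mg.

17 mg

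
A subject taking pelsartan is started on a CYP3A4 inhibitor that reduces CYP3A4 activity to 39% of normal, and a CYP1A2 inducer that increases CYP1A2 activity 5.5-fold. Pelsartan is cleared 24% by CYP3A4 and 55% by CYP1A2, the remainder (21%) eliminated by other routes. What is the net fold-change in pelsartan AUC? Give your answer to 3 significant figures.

The CYP3A4 pathway (24% of clearance) falls to 0.39× activity: 0.24 × 0.39 = 0.0936.
The CYP1A2 pathway (55% of clearance) is boosted to 5.5× activity: 0.55 × 5.5 = 3.025.
Non-CYP routes (21%) are unchanged.
CL_new/CL_old = 0.0936 + 3.025 + 0.21 = 3.3286.
Net AUC ratio = 1 / 3.3286 = 0.300.

0.300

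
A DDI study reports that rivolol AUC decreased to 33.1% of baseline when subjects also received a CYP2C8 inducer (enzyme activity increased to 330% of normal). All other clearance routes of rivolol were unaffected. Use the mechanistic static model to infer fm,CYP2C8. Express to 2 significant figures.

0.88

Write x for the fraction cleared via CYP2C8. The observed AUC change means clearance rose to 1/0.331 = 3.021 of baseline.
Setting x·3.3 + (1 − x) = 3.021 and solving: x = (3.021 − 1)/(3.3 − 1) = 0.88.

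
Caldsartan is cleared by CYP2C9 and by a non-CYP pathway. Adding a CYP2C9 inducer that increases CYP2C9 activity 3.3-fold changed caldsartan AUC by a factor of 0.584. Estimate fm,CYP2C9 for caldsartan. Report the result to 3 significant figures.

Let x = fm,CYP2C9. Because AUC ∝ 1/CL, relative clearance rose to 1/0.584 = 1.712.
Setting x·3.3 + (1 − x) = 1.712 and solving: x = (1.712 − 1)/(3.3 − 1) = 0.310.

0.310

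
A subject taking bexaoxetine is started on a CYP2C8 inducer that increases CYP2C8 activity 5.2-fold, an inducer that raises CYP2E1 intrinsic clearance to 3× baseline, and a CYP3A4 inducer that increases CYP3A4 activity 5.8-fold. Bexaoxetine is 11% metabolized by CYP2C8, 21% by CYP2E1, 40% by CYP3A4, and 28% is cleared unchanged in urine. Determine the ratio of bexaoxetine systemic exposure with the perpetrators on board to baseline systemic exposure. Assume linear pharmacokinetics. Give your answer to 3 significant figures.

The CYP2C8 pathway (11% of clearance) rises to 5.2× activity: 0.11 × 5.2 = 0.572.
The CYP2E1 pathway (21% of clearance) is boosted to 3× activity: 0.21 × 3 = 0.63.
The CYP3A4 pathway (40% of clearance) is boosted to 5.8× activity: 0.4 × 5.8 = 2.32.
The remaining 28% of clearance is unaffected.
CL_new/CL_old = 0.572 + 0.63 + 2.32 + 0.28 = 3.802.
Systemic exposure ∝ 1/CL: fold-change = 1 / 3.802 = 0.263.

0.263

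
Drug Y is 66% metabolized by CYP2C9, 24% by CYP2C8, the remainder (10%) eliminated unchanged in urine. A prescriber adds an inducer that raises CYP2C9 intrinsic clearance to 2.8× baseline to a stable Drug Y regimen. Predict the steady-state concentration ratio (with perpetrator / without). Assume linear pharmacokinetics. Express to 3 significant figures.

0.457

CYP2C9: 0.66 × 2.8 = 1.848
CYP2C8: 0.24 (unchanged)
Other: 0.1 (unchanged)
New clearance relative to baseline: 1.848 + 0.24 + 0.1 = 2.188.
Steady-state concentration ratio = CL_old/CL_new = 1 / 2.188 = 0.457.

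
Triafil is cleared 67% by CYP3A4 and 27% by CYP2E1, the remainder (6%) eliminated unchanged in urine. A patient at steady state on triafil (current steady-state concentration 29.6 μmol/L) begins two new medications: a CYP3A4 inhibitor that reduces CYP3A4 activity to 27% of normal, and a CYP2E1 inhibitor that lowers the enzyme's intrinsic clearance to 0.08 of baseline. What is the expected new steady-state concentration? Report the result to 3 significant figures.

The CYP3A4 pathway (67% of clearance) falls to 0.27× activity: 0.67 × 0.27 = 0.1809.
The CYP2E1 pathway (27% of clearance) falls to 0.08× activity: 0.27 × 0.08 = 0.0216.
Non-CYP routes (6%) are unchanged.
CL_new/CL_old = 0.1809 + 0.0216 + 0.06 = 0.2625.
Dividing the baseline by the relative clearance: 29.6 / 0.2625 = 113 μmol/L.

113 μmol/L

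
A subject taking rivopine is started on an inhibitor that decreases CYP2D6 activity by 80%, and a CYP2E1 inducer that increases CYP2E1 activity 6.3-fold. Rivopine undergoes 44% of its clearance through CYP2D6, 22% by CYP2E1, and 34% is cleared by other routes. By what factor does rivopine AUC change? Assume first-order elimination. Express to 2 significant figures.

The CYP2D6 pathway (44% of clearance) is reduced to 0.2× activity: 0.44 × 0.2 = 0.088.
The CYP2E1 pathway (22% of clearance) is boosted to 6.3× activity: 0.22 × 6.3 = 1.386.
The remaining 34% of clearance is unaffected.
New clearance relative to baseline: 0.088 + 1.386 + 0.34 = 1.814.
Because AUC varies inversely with clearance, the combined effect is 1 / 1.814 = 0.55.

0.55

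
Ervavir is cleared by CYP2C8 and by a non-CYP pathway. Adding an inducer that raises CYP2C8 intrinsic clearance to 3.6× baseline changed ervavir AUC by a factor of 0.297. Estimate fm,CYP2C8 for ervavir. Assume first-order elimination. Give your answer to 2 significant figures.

Let fm be the CYP2C8 fraction. New clearance relative to baseline = fm × 3.6 + (1 − fm).
AUC ratio = 1 / (new CL fraction), so new CL fraction = 1 / 0.297 = 3.367.
fm × 3.6 + 1 − fm = 3.367  ⇒  fm × (3.6 − 1) = 2.367  ⇒  fm = 0.91.

0.91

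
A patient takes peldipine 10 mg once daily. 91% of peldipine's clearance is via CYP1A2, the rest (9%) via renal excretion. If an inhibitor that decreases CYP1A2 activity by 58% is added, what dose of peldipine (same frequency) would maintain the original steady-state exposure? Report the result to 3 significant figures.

The CYP1A2 pathway (91% of clearance) drops to 0.42× activity: 0.91 × 0.42 = 0.3822.
The remaining 9% of clearance is unaffected.
Relative clearance = 0.3822 + 0.09 = 0.4722.
Css,avg = (dose rate)/CL, so holding Css fixed requires dose ∝ CL: 10 × 0.4722 = 4.72 mg.

4.72 mg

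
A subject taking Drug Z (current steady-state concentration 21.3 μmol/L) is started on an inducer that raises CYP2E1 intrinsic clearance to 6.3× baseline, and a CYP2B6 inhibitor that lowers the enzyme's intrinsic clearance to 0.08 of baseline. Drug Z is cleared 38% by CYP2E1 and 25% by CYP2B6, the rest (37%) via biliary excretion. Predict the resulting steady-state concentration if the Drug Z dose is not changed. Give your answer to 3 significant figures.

7.65 μmol/L

The CYP2E1 pathway (38% of clearance) is boosted to 6.3× activity: 0.38 × 6.3 = 2.394.
The CYP2B6 pathway (25% of clearance) falls to 0.08× activity: 0.25 × 0.08 = 0.02.
Non-CYP routes (37%) are unchanged.
CL_new/CL_old = 2.394 + 0.02 + 0.37 = 2.784.
Steady-state concentration ∝ 1/CL: new value = 21.3 / 2.784 = 7.65 μmol/L.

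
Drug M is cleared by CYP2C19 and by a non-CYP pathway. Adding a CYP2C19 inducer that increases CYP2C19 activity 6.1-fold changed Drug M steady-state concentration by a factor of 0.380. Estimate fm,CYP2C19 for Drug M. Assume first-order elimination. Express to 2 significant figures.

Call the CYP2C19 fraction fm. After the interaction, CL_new/CL_old = fm × 6.1 + (1 − fm).
Steady-state concentration ratio = 1 / (new CL fraction), so new CL fraction = 1 / 0.380 = 2.632.
fm × 6.1 + 1 − fm = 2.632  ⇒  fm × (6.1 − 1) = 1.632  ⇒  fm = 0.32.

0.32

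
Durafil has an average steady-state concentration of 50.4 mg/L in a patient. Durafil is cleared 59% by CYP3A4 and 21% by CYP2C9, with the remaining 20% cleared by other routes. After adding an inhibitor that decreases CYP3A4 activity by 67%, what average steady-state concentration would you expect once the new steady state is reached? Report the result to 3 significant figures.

83.3 mg/L

The CYP3A4 pathway (59% of clearance) falls to 0.33× activity: 0.59 × 0.33 = 0.1947.
CYP2C9 (21%) and the residual 20% are unaffected.
CL_new/CL_old = 0.1947 + 0.21 + 0.2 = 0.6047.
New average steady-state concentration = baseline ÷ relative clearance = 50.4 / 0.6047 = 83.3 mg/L.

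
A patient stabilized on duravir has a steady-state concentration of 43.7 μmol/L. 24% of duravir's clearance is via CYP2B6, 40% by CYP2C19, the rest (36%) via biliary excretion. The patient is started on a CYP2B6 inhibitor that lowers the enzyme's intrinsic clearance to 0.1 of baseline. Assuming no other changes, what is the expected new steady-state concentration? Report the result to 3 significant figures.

55.7 μmol/L

The CYP2B6 pathway (24% of clearance) is reduced to 0.1× activity: 0.24 × 0.1 = 0.024.
CYP2C19 (40%) and the residual 36% are unaffected.
New clearance relative to baseline: 0.024 + 0.4 + 0.36 = 0.784.
With dosing unchanged, steady-state concentration scales as 1/CL: 43.7 / 0.784 = 55.7 μmol/L.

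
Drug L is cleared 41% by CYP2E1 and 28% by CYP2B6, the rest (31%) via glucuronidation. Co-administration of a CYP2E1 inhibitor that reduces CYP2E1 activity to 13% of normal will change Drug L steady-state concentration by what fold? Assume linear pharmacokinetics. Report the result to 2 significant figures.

CYP2E1: 0.41 × 0.13 = 0.0533
CYP2B6: 0.28 (unchanged)
Other: 0.31 (unchanged)
Relative clearance = 0.0533 + 0.28 + 0.31 = 0.6433.
Steady-state concentration is inversely proportional to clearance, so the fold-change is 1 / 0.6433 = 1.6.

1.6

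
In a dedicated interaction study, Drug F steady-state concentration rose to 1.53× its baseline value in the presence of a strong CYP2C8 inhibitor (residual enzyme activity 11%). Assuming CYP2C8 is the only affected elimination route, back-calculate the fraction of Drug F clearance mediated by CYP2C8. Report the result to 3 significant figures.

0.389

CL'/CL = 1 / 1.53 = 0.6536
0.11·fm + (1 − fm) = 0.6536
fm = (0.6536 − 1) / (0.11 − 1) = 0.389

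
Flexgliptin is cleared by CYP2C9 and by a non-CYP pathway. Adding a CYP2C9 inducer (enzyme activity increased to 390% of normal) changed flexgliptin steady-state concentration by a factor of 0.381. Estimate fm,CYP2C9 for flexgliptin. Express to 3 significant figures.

0.560

Let fm be the CYP2C9 fraction. New clearance relative to baseline = fm × 3.9 + (1 − fm).
Steady-state concentration ratio = 1 / (new CL fraction), so new CL fraction = 1 / 0.381 = 2.625.
fm × 3.9 + 1 − fm = 2.625  ⇒  fm × (3.9 − 1) = 1.625  ⇒  fm = 0.560.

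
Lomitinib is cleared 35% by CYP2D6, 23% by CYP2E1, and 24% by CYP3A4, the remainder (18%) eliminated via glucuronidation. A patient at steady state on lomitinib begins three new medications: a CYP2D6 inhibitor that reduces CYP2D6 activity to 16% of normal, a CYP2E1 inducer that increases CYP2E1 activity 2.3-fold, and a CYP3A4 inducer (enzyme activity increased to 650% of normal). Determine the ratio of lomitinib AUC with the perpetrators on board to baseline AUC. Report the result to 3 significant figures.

The CYP2D6 pathway (35% of clearance) falls to 0.16× activity: 0.35 × 0.16 = 0.056.
The CYP2E1 pathway (23% of clearance) increases to 2.3× activity: 0.23 × 2.3 = 0.529.
The CYP3A4 pathway (24% of clearance) increases to 6.5× activity: 0.24 × 6.5 = 1.56.
The remaining 18% of clearance is unaffected.
CL_new/CL_old = 0.056 + 0.529 + 1.56 + 0.18 = 2.325.
AUC ∝ 1/CL: fold-change = 1 / 2.325 = 0.430.

0.430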